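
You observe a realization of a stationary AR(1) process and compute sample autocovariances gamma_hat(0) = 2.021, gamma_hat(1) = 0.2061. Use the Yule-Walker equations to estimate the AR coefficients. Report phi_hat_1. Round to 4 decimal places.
\hat\phi_{1} = 0.1020

The Yule-Walker equations for an AR(p) process read, in matrix form,
  Gamma_p phi = r_p,   with   (Gamma_p)_{ij} = gamma(|i - j|),
                       (r_p)_i = gamma(i),   i,j = 1..p.
Substitute the sample gammas (Toeplitz matrix and right-hand side of size 1):
  Gamma_p = [[2.021]]
  r_p     = [0.2061]
With p = 1 this is the single equation gamma(0) phi_1 = gamma(1):
  phi_hat_1 = gamma(1) / gamma(0) = 0.2061 / 2.021 = 0.1020.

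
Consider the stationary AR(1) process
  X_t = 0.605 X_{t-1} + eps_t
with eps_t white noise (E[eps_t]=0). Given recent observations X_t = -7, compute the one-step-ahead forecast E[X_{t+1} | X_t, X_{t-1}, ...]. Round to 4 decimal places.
E[X_{t+1} \mid \mathcal F_t] = -4.2350

For an AR(p) model X_t = c + sum_i phi_i X_{t-i} + eps_t, the
one-step-ahead conditional mean is
  E[X_{t+1} | X_t, ...] = c + sum_i phi_i X_{t+1-i}.
Substitute known values:
  E[X_{t+1} | ...] = (0.605) * (-7)
                   = -4.2350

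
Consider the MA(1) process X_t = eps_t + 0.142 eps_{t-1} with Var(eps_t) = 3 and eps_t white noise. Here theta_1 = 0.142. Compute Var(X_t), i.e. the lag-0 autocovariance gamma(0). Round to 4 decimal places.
\gamma(0) = 3.0605

For an MA(q) process X_t = eps_t + sum_i theta_i eps_{t-i} with
Var(eps_t) = sigma^2, the variance is
  gamma(0) = sigma^2 * (1 + sum_i theta_i^2).
  sum_i theta_i^2 = (0.142)^2 = 0.020164.
  gamma(0) = 3 * (1 + 0.020164) = 3 * 1.020164 = 3.060492, which rounds to 3.0605.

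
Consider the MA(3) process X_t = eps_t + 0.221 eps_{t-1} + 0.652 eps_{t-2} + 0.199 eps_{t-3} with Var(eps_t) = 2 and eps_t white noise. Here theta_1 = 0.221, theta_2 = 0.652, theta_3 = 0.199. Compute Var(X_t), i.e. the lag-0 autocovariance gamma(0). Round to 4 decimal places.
\gamma(0) = 3.0271

For an MA(q) process X_t = eps_t + sum_i theta_i eps_{t-i} with
Var(eps_t) = sigma^2, the variance is
  gamma(0) = sigma^2 * (1 + sum_i theta_i^2).
  sum_i theta_i^2 = (0.221)^2 + (0.652)^2 + (0.199)^2 = 0.048841 + 0.425104 + 0.039601 = 0.513546.
  gamma(0) = 2 * (1 + 0.513546) = 2 * 1.513546 = 3.027092, which rounds to 3.0271.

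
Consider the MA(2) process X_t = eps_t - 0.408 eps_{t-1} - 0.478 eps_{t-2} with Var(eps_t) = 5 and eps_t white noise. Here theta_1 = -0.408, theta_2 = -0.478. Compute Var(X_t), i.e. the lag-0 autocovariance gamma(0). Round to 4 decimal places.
\gamma(0) = 6.9747

For an MA(q) process X_t = eps_t + sum_i theta_i eps_{t-i} with
Var(eps_t) = sigma^2, the variance is
  gamma(0) = sigma^2 * (1 + sum_i theta_i^2).
  sum_i theta_i^2 = (-0.408)^2 + (-0.478)^2 = 0.166464 + 0.228484 = 0.394948.
  gamma(0) = 5 * (1 + 0.394948) = 5 * 1.394948 = 6.97474, which rounds to 6.9747.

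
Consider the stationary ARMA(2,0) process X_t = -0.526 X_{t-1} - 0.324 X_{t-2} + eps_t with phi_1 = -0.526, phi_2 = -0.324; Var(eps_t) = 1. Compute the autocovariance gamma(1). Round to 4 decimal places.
\gamma(1) = -0.5271

Multiply the model equation by X_{t-k} and take expectations. With theta_0 = psi_0 = 1 and psi_j the MA(infinity) weights, this gives
  gamma(k) - sum_i phi_i gamma(k-i) = c_k,
  c_k = sigma^2 * sum_{j=k..q} theta_j psi_{j-k}   (c_k = 0 for k > q),
using gamma(-m) = gamma(m).
Pure AR (q = 0): c_0 = sigma^2 = 1, c_k = 0 for k >= 1.
Equations for k = 0, 1, 2 (AR order 2, c_2 = 0):
  (E0) gamma(0) = phi_1 gamma(1) + phi_2 gamma(2) + c_0
  (E1) gamma(1) = phi_1 gamma(0) + phi_2 gamma(1) + c_1
  (E2) gamma(2) = phi_1 gamma(1) + phi_2 gamma(0)
From (E1): gamma(1) = A gamma(0) + B with
  A = phi_1 / (1 - phi_2) = -0.526 / 1.324 = -0.397281,   B = c_1 / (1 - phi_2) = 0 / 1.324 = 0.
Insert (E2) into (E0): gamma(0) (1 - phi_2^2) = phi_1 (1 + phi_2) gamma(1) + c_0.
  phi_1 (1 + phi_2) = (-0.526)(0.676) = -0.355576,   1 - phi_2^2 = 0.895024.
Replace gamma(1) by A gamma(0) + B and collect gamma(0):
  gamma(0) [0.895024 - (-0.355576)(-0.397281)] = c_0 = 1
  gamma(0) * 0.75376 = 1
  gamma(0) = 1 / 0.75376 = 1.326681.
  gamma(1) = A gamma(0) = (-0.397281)(1.326681) = -0.527065.
Therefore gamma(1) = -0.5271 (to 4 decimal places).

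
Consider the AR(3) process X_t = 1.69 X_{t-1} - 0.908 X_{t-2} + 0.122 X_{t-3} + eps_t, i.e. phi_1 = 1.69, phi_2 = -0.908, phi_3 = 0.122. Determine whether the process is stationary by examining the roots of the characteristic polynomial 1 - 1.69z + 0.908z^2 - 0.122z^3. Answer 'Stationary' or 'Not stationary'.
\text{Stationary}

The AR(p) characteristic polynomial is P(z) = 1 - 1.69z + 0.908z^2 - 0.122z^3.
Stationarity requires all roots to lie outside the unit circle, i.e. |z| > 1 for every root.
Degree 3: look for a simple real root z0 first, then factor out (1 - z/z0) and solve the remaining quadratic.
Testing z0 = 5: P(5) = 1 + (-1.69)(5) + (0.908)(5)^2 + (-0.122)(5)^3
  = 1 + (-8.45) + (22.7) + (-15.25) = 0.  So z_0 = 5 is a root, |z_0| = 5.
Divide out the factor (1 - 0.2 z) = (1 - z/z0) (since 1/z0 = 0.2):
  P(z) = (1 - 0.2 z)(1 + (-1.49) z + (0.61) z^2)
  [check: z-coef -1.49 - (0.2) = -1.69; z^2-coef 0.61 - (0.2)(-1.49) = 0.908; z^3-coef -(0.2)(0.61) = -0.122.]
Remaining roots from the quadratic factor 1 + (-1.49) z + (0.61) z^2:
  Set 1 + (-1.49) z + (0.61) z^2 = 0, i.e. a z^2 + b z + c = 0 with a = 0.61, b = -1.49, c = 1.
  Discriminant D = b^2 - 4ac = (-1.49)^2 - 4*(0.61)*1 = 2.2201 - (2.44) = -0.2199.
  D < 0, so the roots are the complex-conjugate pair z = (-b +/- i sqrt(-D)) / (2a) = 1.2213 +/- 0.3844i.
  For a conjugate pair |z|^2 = z * conj(z) = (product of roots) = c/a = 1/(0.61) = 1.639344, so |z| = sqrt(1.639344) = 1.2804 for both roots.
Moduli of all roots: 5.0000, 1.2804, 1.2804.
All moduli strictly greater than 1? Yes.
Verdict: Stationary.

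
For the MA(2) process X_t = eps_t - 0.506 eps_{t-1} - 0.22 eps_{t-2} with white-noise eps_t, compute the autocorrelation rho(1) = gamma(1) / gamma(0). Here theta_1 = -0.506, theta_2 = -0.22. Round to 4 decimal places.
\rho(1) = -0.3026

For an MA(q) process with theta_0 = 1, the autocovariance is
  gamma(k) = sigma^2 * sum_{i=0..q-k} theta_i * theta_{i+k},
and rho(k) = gamma(k) / gamma(0). Sigma^2 cancels.
  numerator   = (1)*(-0.506) + (-0.506)*(-0.22) = -0.39468.
  denominator = (1)^2 + (-0.506)^2 + (-0.22)^2 = 1.304436.
  rho(1) = -0.39468 / 1.304436 = -0.3026.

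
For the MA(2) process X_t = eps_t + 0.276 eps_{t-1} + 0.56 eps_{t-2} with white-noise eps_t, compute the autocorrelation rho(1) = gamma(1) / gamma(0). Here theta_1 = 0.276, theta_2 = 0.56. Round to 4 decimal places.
\rho(1) = 0.3098

For an MA(q) process with theta_0 = 1, the autocovariance is
  gamma(k) = sigma^2 * sum_{i=0..q-k} theta_i * theta_{i+k},
and rho(k) = gamma(k) / gamma(0). Sigma^2 cancels.
  numerator   = (1)*(0.276) + (0.276)*(0.56) = 0.43056.
  denominator = (1)^2 + (0.276)^2 + (0.56)^2 = 1.389776.
  rho(1) = 0.43056 / 1.389776 = 0.3098.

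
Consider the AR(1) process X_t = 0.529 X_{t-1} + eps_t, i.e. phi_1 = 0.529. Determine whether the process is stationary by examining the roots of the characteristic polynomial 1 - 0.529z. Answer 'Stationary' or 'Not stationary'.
\text{Stationary}

The AR(p) characteristic polynomial is P(z) = 1 - 0.529z.
Stationarity requires all roots to lie outside the unit circle, i.e. |z| > 1 for every root.
This is linear in z: 1 + (-0.529) z = 0  =>  z = -1/(-0.529) = 1.890359,  |z| = 1.890359.
Moduli of all roots: 1.8904.
All moduli strictly greater than 1? Yes.
Verdict: Stationary.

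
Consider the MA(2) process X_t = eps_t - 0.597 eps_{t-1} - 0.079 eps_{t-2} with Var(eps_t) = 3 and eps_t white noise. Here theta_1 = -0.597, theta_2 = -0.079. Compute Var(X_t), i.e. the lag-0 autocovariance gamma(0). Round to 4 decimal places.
\gamma(0) = 4.0880

For an MA(q) process X_t = eps_t + sum_i theta_i eps_{t-i} with
Var(eps_t) = sigma^2, the variance is
  gamma(0) = sigma^2 * (1 + sum_i theta_i^2).
  sum_i theta_i^2 = (-0.597)^2 + (-0.079)^2 = 0.356409 + 0.006241 = 0.36265.
  gamma(0) = 3 * (1 + 0.36265) = 3 * 1.36265 = 4.08795, which rounds to 4.0880.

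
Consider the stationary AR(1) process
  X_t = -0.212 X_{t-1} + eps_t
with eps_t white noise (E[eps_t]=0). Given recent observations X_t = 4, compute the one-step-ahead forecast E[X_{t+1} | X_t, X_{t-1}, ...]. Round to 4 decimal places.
E[X_{t+1} \mid \mathcal F_t] = -0.8480

For an AR(p) model X_t = c + sum_i phi_i X_{t-i} + eps_t, the
one-step-ahead conditional mean is
  E[X_{t+1} | X_t, ...] = c + sum_i phi_i X_{t+1-i}.
Substitute known values:
  E[X_{t+1} | ...] = (-0.212) * (4)
                   = -0.8480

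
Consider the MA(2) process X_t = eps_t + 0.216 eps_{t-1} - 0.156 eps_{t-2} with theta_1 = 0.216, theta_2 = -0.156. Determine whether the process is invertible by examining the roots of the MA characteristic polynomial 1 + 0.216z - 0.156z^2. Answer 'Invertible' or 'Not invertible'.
\text{Invertible}

The MA(q) characteristic polynomial is P(z) = 1 + 0.216z - 0.156z^2.
Invertibility requires all roots to lie outside the unit circle, i.e. |z| > 1 for every root.
Set 1 + (0.216) z + (-0.156) z^2 = 0, i.e. a z^2 + b z + c = 0 with a = -0.156, b = 0.216, c = 1.
Discriminant D = b^2 - 4ac = (0.216)^2 - 4*(-0.156)*1 = 0.046656 - (-0.624) = 0.670656.
D >= 0, so the roots are real: z = (-b +/- sqrt(D)) / (2a) = (-0.216 +/- 0.818936) / (-0.312).
  z_1 = (-0.216 + 0.818936) / (-0.312) = -1.9325,   |z_1| = 1.9325.
  z_2 = (-0.216 - 0.818936) / (-0.312) = 3.3171,   |z_2| = 3.3171.
Moduli of all roots: 1.9325, 3.3171.
All moduli strictly greater than 1? Yes.
Verdict: Invertible.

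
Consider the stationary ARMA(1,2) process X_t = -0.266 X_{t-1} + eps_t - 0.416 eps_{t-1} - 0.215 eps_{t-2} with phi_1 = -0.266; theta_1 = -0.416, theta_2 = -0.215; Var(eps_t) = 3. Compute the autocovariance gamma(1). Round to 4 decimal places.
\gamma(1) = -1.9782

Multiply the model equation by X_{t-k} and take expectations. With theta_0 = psi_0 = 1 and psi_j the MA(infinity) weights, this gives
  gamma(k) - sum_i phi_i gamma(k-i) = c_k,
  c_k = sigma^2 * sum_{j=k..q} theta_j psi_{j-k}   (c_k = 0 for k > q),
using gamma(-m) = gamma(m).
psi-weights needed (psi_j = theta_j + sum_i phi_i psi_{j-i}):
  psi_1 = theta_1 + phi_1 = -0.416 + (-0.266) = -0.682
  psi_2 = theta_2 + phi_1 psi_1 = -0.215 + (-0.266)(-0.682) = -0.033588
Right-hand sides:
  c_0 = sigma^2 (1 + theta_1 psi_1 + theta_2 psi_2) = 3 * (1 + (-0.416)(-0.682) + (-0.215)(-0.033588)) = 3 * 1.290933 = 3.8728
  c_1 = sigma^2 (theta_1 + theta_2 psi_1) = 3 * (-0.416 + (-0.215)(-0.682)) = -0.80811
  c_2 = sigma^2 theta_2 = 3 * (-0.215) = -0.645
Equations for k = 0 and k = 1 (AR order 1):
  gamma(0) = phi_1 gamma(1) + c_0
  gamma(1) = phi_1 gamma(0) + c_1
Substituting the second into the first: gamma(0) (1 - phi_1^2) = c_0 + phi_1 c_1, so
  gamma(0) = (c_0 + phi_1 c_1) / (1 - phi_1^2) = (3.8728 + (-0.266)(-0.80811)) / (1 - (-0.266)^2) = 4.087758 / 0.929244 = 4.399014.
  gamma(1) = phi_1 gamma(0) + c_1 = (-0.266)(4.399014) + (-0.80811) = -1.978248.
Therefore gamma(1) = -1.9782 (to 4 decimal places).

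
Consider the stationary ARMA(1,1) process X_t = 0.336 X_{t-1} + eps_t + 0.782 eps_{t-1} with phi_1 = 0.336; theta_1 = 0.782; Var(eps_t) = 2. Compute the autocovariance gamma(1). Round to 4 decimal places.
\gamma(1) = 3.1828

Multiply the model equation by X_{t-k} and take expectations. With theta_0 = psi_0 = 1 and psi_j the MA(infinity) weights, this gives
  gamma(k) - sum_i phi_i gamma(k-i) = c_k,
  c_k = sigma^2 * sum_{j=k..q} theta_j psi_{j-k}   (c_k = 0 for k > q),
using gamma(-m) = gamma(m).
psi-weights needed (psi_j = theta_j + sum_i phi_i psi_{j-i}):
  psi_1 = theta_1 + phi_1 = 0.782 + (0.336) = 1.118
Right-hand sides:
  c_0 = sigma^2 (1 + theta_1 psi_1) = 2 * (1 + (0.782)(1.118)) = 2 * 1.874276 = 3.748552
  c_1 = sigma^2 theta_1 = 2 * (0.782) = 1.564
  c_2 = 0
Equations for k = 0 and k = 1 (AR order 1):
  gamma(0) = phi_1 gamma(1) + c_0
  gamma(1) = phi_1 gamma(0) + c_1
Substituting the second into the first: gamma(0) (1 - phi_1^2) = c_0 + phi_1 c_1, so
  gamma(0) = (c_0 + phi_1 c_1) / (1 - phi_1^2) = (3.748552 + (0.336)(1.564)) / (1 - (0.336)^2) = 4.274056 / 0.887104 = 4.817988.
  gamma(1) = phi_1 gamma(0) + c_1 = (0.336)(4.817988) + (1.564) = 3.182844.
Therefore gamma(1) = 3.1828 (to 4 decimal places).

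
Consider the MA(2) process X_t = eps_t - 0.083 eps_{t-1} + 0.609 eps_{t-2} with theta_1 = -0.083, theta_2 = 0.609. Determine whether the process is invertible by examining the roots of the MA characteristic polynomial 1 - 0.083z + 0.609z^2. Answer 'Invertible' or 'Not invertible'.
\text{Invertible}

The MA(q) characteristic polynomial is P(z) = 1 - 0.083z + 0.609z^2.
Invertibility requires all roots to lie outside the unit circle, i.e. |z| > 1 for every root.
Set 1 + (-0.083) z + (0.609) z^2 = 0, i.e. a z^2 + b z + c = 0 with a = 0.609, b = -0.083, c = 1.
Discriminant D = b^2 - 4ac = (-0.083)^2 - 4*(0.609)*1 = 0.006889 - (2.436) = -2.429111.
D < 0, so the roots are the complex-conjugate pair z = (-b +/- i sqrt(-D)) / (2a) = 0.0681 +/- 1.2796i.
For a conjugate pair |z|^2 = z * conj(z) = (product of roots) = c/a = 1/(0.609) = 1.642036, so |z| = sqrt(1.642036) = 1.2814 for both roots.
Moduli of all roots: 1.2814, 1.2814.
All moduli strictly greater than 1? Yes.
Verdict: Invertible.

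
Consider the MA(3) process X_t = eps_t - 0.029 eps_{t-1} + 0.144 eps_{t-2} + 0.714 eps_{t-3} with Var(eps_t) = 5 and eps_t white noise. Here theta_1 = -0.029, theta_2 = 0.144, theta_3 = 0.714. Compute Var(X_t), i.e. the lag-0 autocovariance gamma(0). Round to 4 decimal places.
\gamma(0) = 7.6569

For an MA(q) process X_t = eps_t + sum_i theta_i eps_{t-i} with
Var(eps_t) = sigma^2, the variance is
  gamma(0) = sigma^2 * (1 + sum_i theta_i^2).
  sum_i theta_i^2 = (-0.029)^2 + (0.144)^2 + (0.714)^2 = 0.000841 + 0.020736 + 0.509796 = 0.531373.
  gamma(0) = 5 * (1 + 0.531373) = 5 * 1.531373 = 7.656865, which rounds to 7.6569.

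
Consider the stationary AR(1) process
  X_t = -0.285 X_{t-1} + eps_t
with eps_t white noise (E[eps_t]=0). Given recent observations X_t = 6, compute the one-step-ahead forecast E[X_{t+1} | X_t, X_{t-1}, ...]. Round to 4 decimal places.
E[X_{t+1} \mid \mathcal F_t] = -1.7100

For an AR(p) model X_t = c + sum_i phi_i X_{t-i} + eps_t, the
one-step-ahead conditional mean is
  E[X_{t+1} | X_t, ...] = c + sum_i phi_i X_{t+1-i}.
Substitute known values:
  E[X_{t+1} | ...] = (-0.285) * (6)
                   = -1.7100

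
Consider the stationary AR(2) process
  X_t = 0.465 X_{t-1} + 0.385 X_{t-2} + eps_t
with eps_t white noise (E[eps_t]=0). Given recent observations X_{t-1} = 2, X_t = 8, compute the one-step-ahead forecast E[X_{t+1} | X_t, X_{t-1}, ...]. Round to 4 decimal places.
E[X_{t+1} \mid \mathcal F_t] = 4.4900

For an AR(p) model X_t = c + sum_i phi_i X_{t-i} + eps_t, the
one-step-ahead conditional mean is
  E[X_{t+1} | X_t, ...] = c + sum_i phi_i X_{t+1-i}.
Substitute known values:
  E[X_{t+1} | ...] = (0.465) * (8) + (0.385) * (2)
                   = 4.4900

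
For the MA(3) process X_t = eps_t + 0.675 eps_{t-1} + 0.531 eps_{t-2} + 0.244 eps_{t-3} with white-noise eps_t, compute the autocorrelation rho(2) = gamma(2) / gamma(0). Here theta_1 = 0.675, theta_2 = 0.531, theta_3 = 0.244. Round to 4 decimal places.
\rho(2) = 0.3871

For an MA(q) process with theta_0 = 1, the autocovariance is
  gamma(k) = sigma^2 * sum_{i=0..q-k} theta_i * theta_{i+k},
and rho(k) = gamma(k) / gamma(0). Sigma^2 cancels.
  numerator   = (1)*(0.531) + (0.675)*(0.244) = 0.6957.
  denominator = (1)^2 + (0.675)^2 + (0.531)^2 + (0.244)^2 = 1.797122.
  rho(2) = 0.6957 / 1.797122 = 0.3871.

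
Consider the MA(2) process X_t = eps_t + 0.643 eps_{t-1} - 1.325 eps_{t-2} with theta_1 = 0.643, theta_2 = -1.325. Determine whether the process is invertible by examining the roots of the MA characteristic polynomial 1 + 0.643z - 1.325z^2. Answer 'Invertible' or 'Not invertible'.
\text{Not invertible}

The MA(q) characteristic polynomial is P(z) = 1 + 0.643z - 1.325z^2.
Invertibility requires all roots to lie outside the unit circle, i.e. |z| > 1 for every root.
Set 1 + (0.643) z + (-1.325) z^2 = 0, i.e. a z^2 + b z + c = 0 with a = -1.325, b = 0.643, c = 1.
Discriminant D = b^2 - 4ac = (0.643)^2 - 4*(-1.325)*1 = 0.413449 - (-5.3) = 5.713449.
D >= 0, so the roots are real: z = (-b +/- sqrt(D)) / (2a) = (-0.643 +/- 2.390282) / (-2.65).
  z_1 = (-0.643 + 2.390282) / (-2.65) = -0.6594,   |z_1| = 0.6594.
  z_2 = (-0.643 - 2.390282) / (-2.65) = 1.1446,   |z_2| = 1.1446.
Moduli of all roots: 0.6594, 1.1446.
All moduli strictly greater than 1? No.
Verdict: Not invertible.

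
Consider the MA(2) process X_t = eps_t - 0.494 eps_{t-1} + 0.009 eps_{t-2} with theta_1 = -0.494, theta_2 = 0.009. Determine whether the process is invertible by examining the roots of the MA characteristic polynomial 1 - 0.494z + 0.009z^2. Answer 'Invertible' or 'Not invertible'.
\text{Invertible}

The MA(q) characteristic polynomial is P(z) = 1 - 0.494z + 0.009z^2.
Invertibility requires all roots to lie outside the unit circle, i.e. |z| > 1 for every root.
Set 1 + (-0.494) z + (0.009) z^2 = 0, i.e. a z^2 + b z + c = 0 with a = 0.009, b = -0.494, c = 1.
Discriminant D = b^2 - 4ac = (-0.494)^2 - 4*(0.009)*1 = 0.244036 - (0.036) = 0.208036.
D >= 0, so the roots are real: z = (-b +/- sqrt(D)) / (2a) = (0.494 +/- 0.45611) / (0.018).
  z_1 = (0.494 + 0.45611) / (0.018) = 52.7839,   |z_1| = 52.7839.
  z_2 = (0.494 - 0.45611) / (0.018) = 2.105,   |z_2| = 2.105.
Moduli of all roots: 52.7839, 2.1050.
All moduli strictly greater than 1? Yes.
Verdict: Invertible.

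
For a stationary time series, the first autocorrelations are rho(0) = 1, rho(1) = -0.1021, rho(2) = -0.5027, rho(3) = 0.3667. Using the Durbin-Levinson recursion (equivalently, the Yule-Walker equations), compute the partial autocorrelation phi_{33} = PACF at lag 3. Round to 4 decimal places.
\phi_{33} = 0.3259

The PACF at lag k is phi_{kk}, the last component of the solution
to the Yule-Walker system G_k phi = r_k where
  (G_k)_{ij} = rho(|i - j|), (r_k)_i = rho(i), i,j = 1..k.
Equivalently, Durbin-Levinson gives phi_{kk} iteratively:
  phi_{11} = rho(1)
  phi_{kk} = [rho(k) - sum_{j=1..k-1} phi_{k-1,j} rho(k-j)]
            / [1 - sum_{j=1..k-1} phi_{k-1,j} rho(j)],
  phi_{k,j} = phi_{k-1,j} - phi_{kk} phi_{k-1,k-j},  j = 1..k-1.
Step k = 1:
  phi_11 = rho(1) = -0.1021.
Step k = 2:
  phi_22 = [rho(2) - phi_11 rho(1)] / [1 - phi_11 rho(1)] = [-0.5027 - (-0.1021)(-0.1021)] / [1 - (-0.1021)(-0.1021)]
         = -0.51312441 / 0.98957559 = -0.51853.
  Update: phi_21 = phi_11 - phi_22 phi_11 = -0.1021 - (-0.51853)(-0.1021) = -0.155042.
Step k = 3:
  phi_33 = [rho(3) - phi_21 rho(2) - phi_22 rho(1)] / [1 - phi_21 rho(1) - phi_22 rho(2)]
    numerator   = 0.3667 - (-0.155042)(-0.5027) - (-0.51853)(-0.1021) = 0.23581855
    denominator = 1 - (-0.155042)(-0.1021) - (-0.51853)(-0.5027) = 0.7235053
  phi_33 = 0.23581855 / 0.7235053 = 0.3259.
Therefore phi_{33} = 0.3259.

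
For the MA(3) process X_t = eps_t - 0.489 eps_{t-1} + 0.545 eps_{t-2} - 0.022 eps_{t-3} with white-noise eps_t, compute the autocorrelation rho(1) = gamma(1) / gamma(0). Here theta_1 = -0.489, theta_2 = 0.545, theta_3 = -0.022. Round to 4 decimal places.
\rho(1) = -0.4995

For an MA(q) process with theta_0 = 1, the autocovariance is
  gamma(k) = sigma^2 * sum_{i=0..q-k} theta_i * theta_{i+k},
and rho(k) = gamma(k) / gamma(0). Sigma^2 cancels.
  numerator   = (1)*(-0.489) + (-0.489)*(0.545) + (0.545)*(-0.022) = -0.767495.
  denominator = (1)^2 + (-0.489)^2 + (0.545)^2 + (-0.022)^2 = 1.53663.
  rho(1) = -0.767495 / 1.53663 = -0.4995.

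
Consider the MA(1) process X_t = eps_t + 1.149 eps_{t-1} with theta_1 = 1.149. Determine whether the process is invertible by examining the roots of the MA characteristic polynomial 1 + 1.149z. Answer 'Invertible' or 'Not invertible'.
\text{Not invertible}

The MA(q) characteristic polynomial is P(z) = 1 + 1.149z.
Invertibility requires all roots to lie outside the unit circle, i.e. |z| > 1 for every root.
This is linear in z: 1 + (1.149) z = 0  =>  z = -1/(1.149) = -0.870322,  |z| = 0.870322.
Moduli of all roots: 0.8703.
All moduli strictly greater than 1? No.
Verdict: Not invertible.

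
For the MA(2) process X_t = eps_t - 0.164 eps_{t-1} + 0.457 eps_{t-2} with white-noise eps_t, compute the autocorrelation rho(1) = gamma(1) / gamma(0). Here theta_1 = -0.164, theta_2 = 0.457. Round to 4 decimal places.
\rho(1) = -0.1934

For an MA(q) process with theta_0 = 1, the autocovariance is
  gamma(k) = sigma^2 * sum_{i=0..q-k} theta_i * theta_{i+k},
and rho(k) = gamma(k) / gamma(0). Sigma^2 cancels.
  numerator   = (1)*(-0.164) + (-0.164)*(0.457) = -0.238948.
  denominator = (1)^2 + (-0.164)^2 + (0.457)^2 = 1.235745.
  rho(1) = -0.238948 / 1.235745 = -0.1934.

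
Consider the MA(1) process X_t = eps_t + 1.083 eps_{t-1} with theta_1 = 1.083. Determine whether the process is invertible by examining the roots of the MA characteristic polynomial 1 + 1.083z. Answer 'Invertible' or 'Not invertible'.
\text{Not invertible}

The MA(q) characteristic polynomial is P(z) = 1 + 1.083z.
Invertibility requires all roots to lie outside the unit circle, i.e. |z| > 1 for every root.
This is linear in z: 1 + (1.083) z = 0  =>  z = -1/(1.083) = -0.923361,  |z| = 0.923361.
Moduli of all roots: 0.9234.
All moduli strictly greater than 1? No.
Verdict: Not invertible.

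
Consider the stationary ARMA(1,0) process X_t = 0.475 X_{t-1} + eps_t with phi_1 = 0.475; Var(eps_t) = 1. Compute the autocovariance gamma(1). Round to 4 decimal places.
\gamma(1) = 0.6134

Multiply the model equation by X_{t-k} and take expectations. With theta_0 = psi_0 = 1 and psi_j the MA(infinity) weights, this gives
  gamma(k) - sum_i phi_i gamma(k-i) = c_k,
  c_k = sigma^2 * sum_{j=k..q} theta_j psi_{j-k}   (c_k = 0 for k > q),
using gamma(-m) = gamma(m).
Pure AR (q = 0): c_0 = sigma^2 = 1, c_k = 0 for k >= 1.
Equations for k = 0 and k = 1 (AR order 1):
  gamma(0) = phi_1 gamma(1) + c_0
  gamma(1) = phi_1 gamma(0) + c_1
Substituting the second into the first: gamma(0) (1 - phi_1^2) = c_0 + phi_1 c_1, so
  gamma(0) = c_0 / (1 - phi_1^2) = 1 / (1 - (0.475)^2) = 1 / 0.774375 = 1.291364.
  gamma(1) = phi_1 gamma(0) = (0.475)(1.291364) = 0.613398.
Therefore gamma(1) = 0.6134 (to 4 decimal places).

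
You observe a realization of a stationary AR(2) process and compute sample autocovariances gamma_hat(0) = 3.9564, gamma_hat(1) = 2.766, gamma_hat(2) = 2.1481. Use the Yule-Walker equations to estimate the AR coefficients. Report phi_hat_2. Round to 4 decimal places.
\hat\phi_{2} = 0.1060

The Yule-Walker equations for an AR(p) process read, in matrix form,
  Gamma_p phi = r_p,   with   (Gamma_p)_{ij} = gamma(|i - j|),
                       (r_p)_i = gamma(i),   i,j = 1..p.
Substitute the sample gammas (Toeplitz matrix and right-hand side of size 2):
  Gamma_p = [[3.9564, 2.766], [2.766, 3.9564]]
  r_p     = [2.766, 2.1481]
Written out:
  3.9564 phi_1 + 2.766 phi_2 = 2.766
  2.766 phi_1 + 3.9564 phi_2 = 2.1481
Solve by Cramer's rule:
  det = gamma(0)^2 - gamma(1)^2 = (3.9564)^2 - (2.766)^2 = 15.65310096 - 7.650756 = 8.00234496
  phi_hat_1 = [gamma(1) gamma(0) - gamma(1) gamma(2)] / det = [(2.766)(3.9564) - (2.766)(2.1481)] / 8.00234496 = 5.0017578 / 8.00234496 = 0.625
  phi_hat_2 = [gamma(0) gamma(2) - gamma(1)^2] / det = [(3.9564)(2.1481) - (2.766)^2] / 8.00234496 = 0.84798684 / 8.00234496 = 0.106
So phi_hat = [0.6250, 0.1060].
Therefore phi_hat_2 = 0.1060.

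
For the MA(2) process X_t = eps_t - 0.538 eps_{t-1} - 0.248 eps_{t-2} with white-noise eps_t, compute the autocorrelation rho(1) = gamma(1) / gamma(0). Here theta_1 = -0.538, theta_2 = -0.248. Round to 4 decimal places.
\rho(1) = -0.2995

For an MA(q) process with theta_0 = 1, the autocovariance is
  gamma(k) = sigma^2 * sum_{i=0..q-k} theta_i * theta_{i+k},
and rho(k) = gamma(k) / gamma(0). Sigma^2 cancels.
  numerator   = (1)*(-0.538) + (-0.538)*(-0.248) = -0.404576.
  denominator = (1)^2 + (-0.538)^2 + (-0.248)^2 = 1.350948.
  rho(1) = -0.404576 / 1.350948 = -0.2995.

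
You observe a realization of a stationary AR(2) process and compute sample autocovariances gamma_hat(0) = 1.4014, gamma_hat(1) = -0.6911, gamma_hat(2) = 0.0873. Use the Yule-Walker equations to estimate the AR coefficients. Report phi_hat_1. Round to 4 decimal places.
\hat\phi_{1} = -0.6110

The Yule-Walker equations for an AR(p) process read, in matrix form,
  Gamma_p phi = r_p,   with   (Gamma_p)_{ij} = gamma(|i - j|),
                       (r_p)_i = gamma(i),   i,j = 1..p.
Substitute the sample gammas (Toeplitz matrix and right-hand side of size 2):
  Gamma_p = [[1.4014, -0.6911], [-0.6911, 1.4014]]
  r_p     = [-0.6911, 0.0873]
Written out:
  1.4014 phi_1 - 0.6911 phi_2 = -0.6911
  -0.6911 phi_1 + 1.4014 phi_2 = 0.0873
Solve by Cramer's rule:
  det = gamma(0)^2 - gamma(1)^2 = (1.4014)^2 - (-0.6911)^2 = 1.96392196 - 0.47761921 = 1.48630275
  phi_hat_1 = [gamma(1) gamma(0) - gamma(1) gamma(2)] / det = [(-0.6911)(1.4014) - (-0.6911)(0.0873)] / 1.48630275 = -0.90817451 / 1.48630275 = -0.611
  phi_hat_2 = [gamma(0) gamma(2) - gamma(1)^2] / det = [(1.4014)(0.0873) - (-0.6911)^2] / 1.48630275 = -0.35527699 / 1.48630275 = -0.239
So phi_hat = [-0.6110, -0.2390].
Therefore phi_hat_1 = -0.6110.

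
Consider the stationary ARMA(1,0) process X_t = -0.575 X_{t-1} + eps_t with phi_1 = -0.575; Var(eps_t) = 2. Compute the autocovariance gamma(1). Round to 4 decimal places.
\gamma(1) = -1.7180

Multiply the model equation by X_{t-k} and take expectations. With theta_0 = psi_0 = 1 and psi_j the MA(infinity) weights, this gives
  gamma(k) - sum_i phi_i gamma(k-i) = c_k,
  c_k = sigma^2 * sum_{j=k..q} theta_j psi_{j-k}   (c_k = 0 for k > q),
using gamma(-m) = gamma(m).
Pure AR (q = 0): c_0 = sigma^2 = 2, c_k = 0 for k >= 1.
Equations for k = 0 and k = 1 (AR order 1):
  gamma(0) = phi_1 gamma(1) + c_0
  gamma(1) = phi_1 gamma(0) + c_1
Substituting the second into the first: gamma(0) (1 - phi_1^2) = c_0 + phi_1 c_1, so
  gamma(0) = c_0 / (1 - phi_1^2) = 2 / (1 - (-0.575)^2) = 2 / 0.669375 = 2.987862.
  gamma(1) = phi_1 gamma(0) = (-0.575)(2.987862) = -1.718021.
Therefore gamma(1) = -1.7180 (to 4 decimal places).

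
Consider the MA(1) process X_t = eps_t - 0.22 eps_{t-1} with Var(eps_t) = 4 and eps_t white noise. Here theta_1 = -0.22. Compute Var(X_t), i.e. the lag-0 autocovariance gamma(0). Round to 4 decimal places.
\gamma(0) = 4.1936

For an MA(q) process X_t = eps_t + sum_i theta_i eps_{t-i} with
Var(eps_t) = sigma^2, the variance is
  gamma(0) = sigma^2 * (1 + sum_i theta_i^2).
  sum_i theta_i^2 = (-0.22)^2 = 0.0484.
  gamma(0) = 4 * (1 + 0.0484) = 4 * 1.0484 = 4.1936.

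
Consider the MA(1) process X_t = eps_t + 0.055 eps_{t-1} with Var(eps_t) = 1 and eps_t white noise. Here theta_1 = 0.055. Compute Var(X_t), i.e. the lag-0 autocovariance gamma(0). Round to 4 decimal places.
\gamma(0) = 1.0030

For an MA(q) process X_t = eps_t + sum_i theta_i eps_{t-i} with
Var(eps_t) = sigma^2, the variance is
  gamma(0) = sigma^2 * (1 + sum_i theta_i^2).
  sum_i theta_i^2 = (0.055)^2 = 0.003025.
  gamma(0) = 1 * (1 + 0.003025) = 1 * 1.003025 = 1.003025, which rounds to 1.0030.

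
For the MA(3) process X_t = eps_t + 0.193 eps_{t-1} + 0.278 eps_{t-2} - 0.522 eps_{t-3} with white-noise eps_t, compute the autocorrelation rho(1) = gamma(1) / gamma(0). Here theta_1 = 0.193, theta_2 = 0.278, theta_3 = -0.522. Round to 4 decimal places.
\rho(1) = 0.0732

For an MA(q) process with theta_0 = 1, the autocovariance is
  gamma(k) = sigma^2 * sum_{i=0..q-k} theta_i * theta_{i+k},
and rho(k) = gamma(k) / gamma(0). Sigma^2 cancels.
  numerator   = (1)*(0.193) + (0.193)*(0.278) + (0.278)*(-0.522) = 0.101538.
  denominator = (1)^2 + (0.193)^2 + (0.278)^2 + (-0.522)^2 = 1.387017.
  rho(1) = 0.101538 / 1.387017 = 0.0732.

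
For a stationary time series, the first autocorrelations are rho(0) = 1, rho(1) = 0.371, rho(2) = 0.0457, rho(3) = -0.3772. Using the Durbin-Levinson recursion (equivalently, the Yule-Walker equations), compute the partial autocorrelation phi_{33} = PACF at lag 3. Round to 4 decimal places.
\phi_{33} = -0.4180

The PACF at lag k is phi_{kk}, the last component of the solution
to the Yule-Walker system G_k phi = r_k where
  (G_k)_{ij} = rho(|i - j|), (r_k)_i = rho(i), i,j = 1..k.
Equivalently, Durbin-Levinson gives phi_{kk} iteratively:
  phi_{11} = rho(1)
  phi_{kk} = [rho(k) - sum_{j=1..k-1} phi_{k-1,j} rho(k-j)]
            / [1 - sum_{j=1..k-1} phi_{k-1,j} rho(j)],
  phi_{k,j} = phi_{k-1,j} - phi_{kk} phi_{k-1,k-j},  j = 1..k-1.
Step k = 1:
  phi_11 = rho(1) = 0.371.
Step k = 2:
  phi_22 = [rho(2) - phi_11 rho(1)] / [1 - phi_11 rho(1)] = [0.0457 - (0.371)(0.371)] / [1 - (0.371)(0.371)]
         = -0.091941 / 0.862359 = -0.106616.
  Update: phi_21 = phi_11 - phi_22 phi_11 = 0.371 - (-0.106616)(0.371) = 0.410554.
Step k = 3:
  phi_33 = [rho(3) - phi_21 rho(2) - phi_22 rho(1)] / [1 - phi_21 rho(1) - phi_22 rho(2)]
    numerator   = -0.3772 - (0.410554)(0.0457) - (-0.106616)(0.371) = -0.35640792
    denominator = 1 - (0.410554)(0.371) - (-0.106616)(0.0457) = 0.85255665
  phi_33 = -0.35640792 / 0.85255665 = -0.418.
Therefore phi_{33} = -0.4180.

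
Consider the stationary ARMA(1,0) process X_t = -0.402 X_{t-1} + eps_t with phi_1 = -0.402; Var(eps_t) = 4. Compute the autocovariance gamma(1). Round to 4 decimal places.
\gamma(1) = -1.9179

Multiply the model equation by X_{t-k} and take expectations. With theta_0 = psi_0 = 1 and psi_j the MA(infinity) weights, this gives
  gamma(k) - sum_i phi_i gamma(k-i) = c_k,
  c_k = sigma^2 * sum_{j=k..q} theta_j psi_{j-k}   (c_k = 0 for k > q),
using gamma(-m) = gamma(m).
Pure AR (q = 0): c_0 = sigma^2 = 4, c_k = 0 for k >= 1.
Equations for k = 0 and k = 1 (AR order 1):
  gamma(0) = phi_1 gamma(1) + c_0
  gamma(1) = phi_1 gamma(0) + c_1
Substituting the second into the first: gamma(0) (1 - phi_1^2) = c_0 + phi_1 c_1, so
  gamma(0) = c_0 / (1 - phi_1^2) = 4 / (1 - (-0.402)^2) = 4 / 0.838396 = 4.771015.
  gamma(1) = phi_1 gamma(0) = (-0.402)(4.771015) = -1.917948.
Therefore gamma(1) = -1.9179 (to 4 decimal places).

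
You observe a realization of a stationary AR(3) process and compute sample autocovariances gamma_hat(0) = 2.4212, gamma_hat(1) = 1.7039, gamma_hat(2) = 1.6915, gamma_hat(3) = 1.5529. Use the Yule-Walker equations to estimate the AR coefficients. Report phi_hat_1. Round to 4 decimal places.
\hat\phi_{1} = 0.3589

The Yule-Walker equations for an AR(p) process read, in matrix form,
  Gamma_p phi = r_p,   with   (Gamma_p)_{ij} = gamma(|i - j|),
                       (r_p)_i = gamma(i),   i,j = 1..p.
Substitute the sample gammas (Toeplitz matrix and right-hand side of size 3):
  Gamma_p = [[2.4212, 1.7039, 1.6915], [1.7039, 2.4212, 1.7039], [1.6915, 1.7039, 2.4212]]
  r_p     = [1.7039, 1.6915, 1.5529]
Written out (R1..R3):
  (R1) 2.4212 phi_1 + 1.7039 phi_2 + 1.6915 phi_3 = 1.7039
  (R2) 1.7039 phi_1 + 2.4212 phi_2 + 1.7039 phi_3 = 1.6915
  (R3) 1.6915 phi_1 + 1.7039 phi_2 + 2.4212 phi_3 = 1.5529
Gaussian elimination:
  R2 <- R2 - (1.7039/2.4212) R1 = R2 - (0.703742) R1:  1.222094 phi_2 + 0.51352 phi_3 = 0.492394
  R3 <- R3 - (1.6915/2.4212) R1 = R3 - (0.698621) R1:  0.51352 phi_2 + 1.239483 phi_3 = 0.36252
  R3 <- R3 - (0.51352/1.222094) R2 = R3 - (0.420197) R2:  1.023704 phi_3 = 0.155618
Back-substitution:
  phi_hat_3 = 0.155618 / 1.023704 = 0.152015
  phi_hat_2 = (0.492394 - (0.51352)(0.152015)) / 1.222094 = 0.339034
  phi_hat_1 = (1.7039 - (1.7039)(0.339034) - (1.6915)(0.152015)) / 2.4212 = 0.358949
So phi_hat = [0.3589, 0.3390, 0.1520].
Therefore phi_hat_1 = 0.3589.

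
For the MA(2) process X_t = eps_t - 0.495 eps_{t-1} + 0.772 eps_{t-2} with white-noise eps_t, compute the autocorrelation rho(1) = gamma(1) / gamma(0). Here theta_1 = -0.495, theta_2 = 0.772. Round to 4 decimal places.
\rho(1) = -0.4764

For an MA(q) process with theta_0 = 1, the autocovariance is
  gamma(k) = sigma^2 * sum_{i=0..q-k} theta_i * theta_{i+k},
and rho(k) = gamma(k) / gamma(0). Sigma^2 cancels.
  numerator   = (1)*(-0.495) + (-0.495)*(0.772) = -0.87714.
  denominator = (1)^2 + (-0.495)^2 + (0.772)^2 = 1.841009.
  rho(1) = -0.87714 / 1.841009 = -0.4764.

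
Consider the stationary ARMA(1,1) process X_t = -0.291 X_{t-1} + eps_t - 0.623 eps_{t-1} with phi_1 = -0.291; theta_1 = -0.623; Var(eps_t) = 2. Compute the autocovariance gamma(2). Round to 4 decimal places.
\gamma(2) = 0.6865

Multiply the model equation by X_{t-k} and take expectations. With theta_0 = psi_0 = 1 and psi_j the MA(infinity) weights, this gives
  gamma(k) - sum_i phi_i gamma(k-i) = c_k,
  c_k = sigma^2 * sum_{j=k..q} theta_j psi_{j-k}   (c_k = 0 for k > q),
using gamma(-m) = gamma(m).
psi-weights needed (psi_j = theta_j + sum_i phi_i psi_{j-i}):
  psi_1 = theta_1 + phi_1 = -0.623 + (-0.291) = -0.914
Right-hand sides:
  c_0 = sigma^2 (1 + theta_1 psi_1) = 2 * (1 + (-0.623)(-0.914)) = 2 * 1.569422 = 3.138844
  c_1 = sigma^2 theta_1 = 2 * (-0.623) = -1.246
  c_2 = 0
Equations for k = 0 and k = 1 (AR order 1):
  gamma(0) = phi_1 gamma(1) + c_0
  gamma(1) = phi_1 gamma(0) + c_1
Substituting the second into the first: gamma(0) (1 - phi_1^2) = c_0 + phi_1 c_1, so
  gamma(0) = (c_0 + phi_1 c_1) / (1 - phi_1^2) = (3.138844 + (-0.291)(-1.246)) / (1 - (-0.291)^2) = 3.50143 / 0.915319 = 3.825366.
  gamma(1) = phi_1 gamma(0) + c_1 = (-0.291)(3.825366) + (-1.246) = -2.359181.
For k = 2 (> q): gamma(2) = phi_1 gamma(1) = (-0.291)(-2.359181) = 0.686522.
Therefore gamma(2) = 0.6865 (to 4 decimal places).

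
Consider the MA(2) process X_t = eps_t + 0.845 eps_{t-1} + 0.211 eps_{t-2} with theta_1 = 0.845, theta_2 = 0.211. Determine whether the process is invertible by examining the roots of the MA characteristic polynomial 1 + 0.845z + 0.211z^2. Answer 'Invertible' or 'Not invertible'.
\text{Invertible}

The MA(q) characteristic polynomial is P(z) = 1 + 0.845z + 0.211z^2.
Invertibility requires all roots to lie outside the unit circle, i.e. |z| > 1 for every root.
Set 1 + (0.845) z + (0.211) z^2 = 0, i.e. a z^2 + b z + c = 0 with a = 0.211, b = 0.845, c = 1.
Discriminant D = b^2 - 4ac = (0.845)^2 - 4*(0.211)*1 = 0.714025 - (0.844) = -0.129975.
D < 0, so the roots are the complex-conjugate pair z = (-b +/- i sqrt(-D)) / (2a) = -2.0024 +/- 0.8543i.
For a conjugate pair |z|^2 = z * conj(z) = (product of roots) = c/a = 1/(0.211) = 4.739336, so |z| = sqrt(4.739336) = 2.177 for both roots.
Moduli of all roots: 2.1770, 2.1770.
All moduli strictly greater than 1? Yes.
Verdict: Invertible.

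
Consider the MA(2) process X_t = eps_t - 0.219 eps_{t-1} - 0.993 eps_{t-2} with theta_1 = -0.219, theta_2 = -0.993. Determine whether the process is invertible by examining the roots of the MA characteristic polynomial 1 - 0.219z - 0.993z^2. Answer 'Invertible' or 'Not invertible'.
\text{Not invertible}

The MA(q) characteristic polynomial is P(z) = 1 - 0.219z - 0.993z^2.
Invertibility requires all roots to lie outside the unit circle, i.e. |z| > 1 for every root.
Set 1 + (-0.219) z + (-0.993) z^2 = 0, i.e. a z^2 + b z + c = 0 with a = -0.993, b = -0.219, c = 1.
Discriminant D = b^2 - 4ac = (-0.219)^2 - 4*(-0.993)*1 = 0.047961 - (-3.972) = 4.019961.
D >= 0, so the roots are real: z = (-b +/- sqrt(D)) / (2a) = (0.219 +/- 2.004984) / (-1.986).
  z_1 = (0.219 + 2.004984) / (-1.986) = -1.1198,   |z_1| = 1.1198.
  z_2 = (0.219 - 2.004984) / (-1.986) = 0.8993,   |z_2| = 0.8993.
Moduli of all roots: 1.1198, 0.8993.
All moduli strictly greater than 1? No.
Verdict: Not invertible.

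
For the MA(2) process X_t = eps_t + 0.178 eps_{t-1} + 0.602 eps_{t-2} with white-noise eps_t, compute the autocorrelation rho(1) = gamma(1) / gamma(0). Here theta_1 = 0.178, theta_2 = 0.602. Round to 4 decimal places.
\rho(1) = 0.2045

For an MA(q) process with theta_0 = 1, the autocovariance is
  gamma(k) = sigma^2 * sum_{i=0..q-k} theta_i * theta_{i+k},
and rho(k) = gamma(k) / gamma(0). Sigma^2 cancels.
  numerator   = (1)*(0.178) + (0.178)*(0.602) = 0.285156.
  denominator = (1)^2 + (0.178)^2 + (0.602)^2 = 1.394088.
  rho(1) = 0.285156 / 1.394088 = 0.2045.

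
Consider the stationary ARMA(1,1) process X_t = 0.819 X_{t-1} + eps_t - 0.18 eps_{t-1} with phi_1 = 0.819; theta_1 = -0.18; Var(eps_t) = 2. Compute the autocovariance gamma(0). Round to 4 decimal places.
\gamma(0) = 4.4804

Multiply the model equation by X_{t-k} and take expectations. With theta_0 = psi_0 = 1 and psi_j the MA(infinity) weights, this gives
  gamma(k) - sum_i phi_i gamma(k-i) = c_k,
  c_k = sigma^2 * sum_{j=k..q} theta_j psi_{j-k}   (c_k = 0 for k > q),
using gamma(-m) = gamma(m).
psi-weights needed (psi_j = theta_j + sum_i phi_i psi_{j-i}):
  psi_1 = theta_1 + phi_1 = -0.18 + (0.819) = 0.639
Right-hand sides:
  c_0 = sigma^2 (1 + theta_1 psi_1) = 2 * (1 + (-0.18)(0.639)) = 2 * 0.88498 = 1.76996
  c_1 = sigma^2 theta_1 = 2 * (-0.18) = -0.36
  c_2 = 0
Equations for k = 0 and k = 1 (AR order 1):
  gamma(0) = phi_1 gamma(1) + c_0
  gamma(1) = phi_1 gamma(0) + c_1
Substituting the second into the first: gamma(0) (1 - phi_1^2) = c_0 + phi_1 c_1, so
  gamma(0) = (c_0 + phi_1 c_1) / (1 - phi_1^2) = (1.76996 + (0.819)(-0.36)) / (1 - (0.819)^2) = 1.47512 / 0.329239 = 4.480393.
Therefore gamma(0) = 4.4804 (to 4 decimal places).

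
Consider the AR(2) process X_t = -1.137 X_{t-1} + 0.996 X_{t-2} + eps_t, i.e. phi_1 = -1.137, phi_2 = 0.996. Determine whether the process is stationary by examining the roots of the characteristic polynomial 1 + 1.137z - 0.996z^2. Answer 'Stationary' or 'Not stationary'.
\text{Not stationary}

The AR(p) characteristic polynomial is P(z) = 1 + 1.137z - 0.996z^2.
Stationarity requires all roots to lie outside the unit circle, i.e. |z| > 1 for every root.
Set 1 + (1.137) z + (-0.996) z^2 = 0, i.e. a z^2 + b z + c = 0 with a = -0.996, b = 1.137, c = 1.
Discriminant D = b^2 - 4ac = (1.137)^2 - 4*(-0.996)*1 = 1.292769 - (-3.984) = 5.276769.
D >= 0, so the roots are real: z = (-b +/- sqrt(D)) / (2a) = (-1.137 +/- 2.297122) / (-1.992).
  z_1 = (-1.137 + 2.297122) / (-1.992) = -0.5824,   |z_1| = 0.5824.
  z_2 = (-1.137 - 2.297122) / (-1.992) = 1.724,   |z_2| = 1.724.
Moduli of all roots: 0.5824, 1.7240.
All moduli strictly greater than 1? No.
Verdict: Not stationary.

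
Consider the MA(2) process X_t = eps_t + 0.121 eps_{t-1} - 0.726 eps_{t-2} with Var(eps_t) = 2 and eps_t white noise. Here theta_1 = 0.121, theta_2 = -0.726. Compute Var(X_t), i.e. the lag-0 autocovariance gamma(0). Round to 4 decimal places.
\gamma(0) = 3.0834

For an MA(q) process X_t = eps_t + sum_i theta_i eps_{t-i} with
Var(eps_t) = sigma^2, the variance is
  gamma(0) = sigma^2 * (1 + sum_i theta_i^2).
  sum_i theta_i^2 = (0.121)^2 + (-0.726)^2 = 0.014641 + 0.527076 = 0.541717.
  gamma(0) = 2 * (1 + 0.541717) = 2 * 1.541717 = 3.083434, which rounds to 3.0834.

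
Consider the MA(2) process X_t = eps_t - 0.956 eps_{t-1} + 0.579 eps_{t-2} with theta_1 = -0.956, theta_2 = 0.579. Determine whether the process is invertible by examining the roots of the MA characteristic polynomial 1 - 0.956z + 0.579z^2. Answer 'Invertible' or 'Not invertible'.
\text{Invertible}

The MA(q) characteristic polynomial is P(z) = 1 - 0.956z + 0.579z^2.
Invertibility requires all roots to lie outside the unit circle, i.e. |z| > 1 for every root.
Set 1 + (-0.956) z + (0.579) z^2 = 0, i.e. a z^2 + b z + c = 0 with a = 0.579, b = -0.956, c = 1.
Discriminant D = b^2 - 4ac = (-0.956)^2 - 4*(0.579)*1 = 0.913936 - (2.316) = -1.402064.
D < 0, so the roots are the complex-conjugate pair z = (-b +/- i sqrt(-D)) / (2a) = 0.8256 +/- 1.0225i.
For a conjugate pair |z|^2 = z * conj(z) = (product of roots) = c/a = 1/(0.579) = 1.727116, so |z| = sqrt(1.727116) = 1.3142 for both roots.
Moduli of all roots: 1.3142, 1.3142.
All moduli strictly greater than 1? Yes.
Verdict: Invertible.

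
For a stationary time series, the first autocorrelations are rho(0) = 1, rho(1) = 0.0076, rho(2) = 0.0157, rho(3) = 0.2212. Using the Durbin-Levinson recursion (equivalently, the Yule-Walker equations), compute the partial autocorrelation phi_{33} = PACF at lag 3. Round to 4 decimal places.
\phi_{33} = 0.2210

The PACF at lag k is phi_{kk}, the last component of the solution
to the Yule-Walker system G_k phi = r_k where
  (G_k)_{ij} = rho(|i - j|), (r_k)_i = rho(i), i,j = 1..k.
Equivalently, Durbin-Levinson gives phi_{kk} iteratively:
  phi_{11} = rho(1)
  phi_{kk} = [rho(k) - sum_{j=1..k-1} phi_{k-1,j} rho(k-j)]
            / [1 - sum_{j=1..k-1} phi_{k-1,j} rho(j)],
  phi_{k,j} = phi_{k-1,j} - phi_{kk} phi_{k-1,k-j},  j = 1..k-1.
Step k = 1:
  phi_11 = rho(1) = 0.0076.
Step k = 2:
  phi_22 = [rho(2) - phi_11 rho(1)] / [1 - phi_11 rho(1)] = [0.0157 - (0.0076)(0.0076)] / [1 - (0.0076)(0.0076)]
         = 0.01564224 / 0.99994224 = 0.015643.
  Update: phi_21 = phi_11 - phi_22 phi_11 = 0.0076 - (0.015643)(0.0076) = 0.007481.
Step k = 3:
  phi_33 = [rho(3) - phi_21 rho(2) - phi_22 rho(1)] / [1 - phi_21 rho(1) - phi_22 rho(2)]
    numerator   = 0.2212 - (0.007481)(0.0157) - (0.015643)(0.0076) = 0.22096366
    denominator = 1 - (0.007481)(0.0076) - (0.015643)(0.0157) = 0.99969755
  phi_33 = 0.22096366 / 0.99969755 = 0.221.
Therefore phi_{33} = 0.2210.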